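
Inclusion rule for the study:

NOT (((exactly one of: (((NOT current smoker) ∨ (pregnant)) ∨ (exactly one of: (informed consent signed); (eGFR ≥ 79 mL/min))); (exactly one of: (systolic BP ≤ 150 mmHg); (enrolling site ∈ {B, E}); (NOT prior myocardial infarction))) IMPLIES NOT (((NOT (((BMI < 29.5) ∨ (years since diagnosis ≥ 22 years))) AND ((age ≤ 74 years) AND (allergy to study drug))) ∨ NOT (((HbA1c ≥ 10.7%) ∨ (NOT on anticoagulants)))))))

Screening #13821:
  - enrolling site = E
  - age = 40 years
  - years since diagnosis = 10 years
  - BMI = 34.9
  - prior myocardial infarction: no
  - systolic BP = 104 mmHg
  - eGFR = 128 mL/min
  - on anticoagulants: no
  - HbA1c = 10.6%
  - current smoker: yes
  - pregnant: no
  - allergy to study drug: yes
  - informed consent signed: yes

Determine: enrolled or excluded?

Atomic conditions:
  NOT current smoker: yes → false
  pregnant: no → false
  informed consent signed: yes → true
  eGFR ≥ 79 mL/min: 128 ≥ 79 is true
  systolic BP ≤ 150 mmHg: 104 ≤ 150 is true
  enrolling site ∈ {B, E}: E is in the set → true
  NOT prior myocardial infarction: no → true
  BMI < 29.5: 34.9 < 29.5 is false
  years since diagnosis ≥ 22 years: 10 ≥ 22 is false
  age ≤ 74 years: 40 ≤ 74 is true
  allergy to study drug: yes → true
  HbA1c ≥ 10.7%: 10.6 ≥ 10.7 is false
  NOT on anticoagulants: no → true
Combine:
[1.1.1.1] false OR false = false
[1.1.1.2] exactly-one(true, true) = false
[1.1.1] false OR false = false
[1.1.2] exactly-one(true, true, true) = false
[1.1] exactly-one(false, false) = false
[1.2.1.1.1.1] false OR false = false
[1.2.1.1.1] NOT false = true
[1.2.1.1.2] true AND true = true
[1.2.1.1] true AND true = true
[1.2.1.2.1] false OR true = true
[1.2.1.2] NOT true = false
[1.2.1] true OR false = true
[1.2] NOT true = false
[1] false → false (antecedent false ⇒ implication holds) = true
[root] NOT true = false
Overall: false → excluded

Excluded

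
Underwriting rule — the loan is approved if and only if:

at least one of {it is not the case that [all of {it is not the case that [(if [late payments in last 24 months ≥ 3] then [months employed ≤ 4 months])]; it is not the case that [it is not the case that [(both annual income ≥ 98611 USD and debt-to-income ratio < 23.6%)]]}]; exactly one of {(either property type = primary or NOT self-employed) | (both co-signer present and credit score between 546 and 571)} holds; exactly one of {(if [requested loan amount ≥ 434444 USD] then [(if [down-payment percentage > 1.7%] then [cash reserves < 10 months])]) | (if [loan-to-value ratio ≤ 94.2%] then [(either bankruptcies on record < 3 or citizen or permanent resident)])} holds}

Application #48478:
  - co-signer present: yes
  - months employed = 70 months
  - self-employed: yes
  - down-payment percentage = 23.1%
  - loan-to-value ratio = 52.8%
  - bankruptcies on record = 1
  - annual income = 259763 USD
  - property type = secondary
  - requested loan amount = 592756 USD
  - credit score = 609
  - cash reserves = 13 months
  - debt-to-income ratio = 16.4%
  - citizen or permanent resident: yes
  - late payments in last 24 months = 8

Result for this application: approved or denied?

Atomic conditions:
  late payments in last 24 months ≥ 3: 8 ≥ 3 is true
  months employed ≤ 4 months: 70 ≤ 4 is false
  annual income ≥ 98611 USD: 259763 ≥ 98611 is true
  debt-to-income ratio < 23.6%: 16.4 < 23.6 is true
  property type = primary: secondary == primary is false
  NOT self-employed: yes → false
  co-signer present: yes → true
  credit score between 546 and 571: 609 in [546, 571] is false
  requested loan amount ≥ 434444 USD: 592756 ≥ 434444 is true
  down-payment percentage > 1.7%: 23.1 > 1.7 is true
  cash reserves < 10 months: 13 < 10 is false
  loan-to-value ratio ≤ 94.2%: 52.8 ≤ 94.2 is true
  bankruptcies on record < 3: 1 < 3 is true
  citizen or permanent resident: yes → true
Combine:
[1.1.1.1] true → false = false
[1.1.1] NOT false = true
[1.1.2.1.1] true AND true = true
[1.1.2.1] NOT true = false
[1.1.2] NOT false = true
[1.1] true AND true = true
[1] NOT true = false
[2.1] false OR false = false
[2.2] true AND false = false
[2] exactly-one(false, false) = false
[3.1.2] true → false = false
[3.1] true → false = false
[3.2.2] true OR true = true
[3.2] true → true = true
[3] exactly-one(false, true) = true
[root] false OR false OR true = true
Overall: true → approved

Approved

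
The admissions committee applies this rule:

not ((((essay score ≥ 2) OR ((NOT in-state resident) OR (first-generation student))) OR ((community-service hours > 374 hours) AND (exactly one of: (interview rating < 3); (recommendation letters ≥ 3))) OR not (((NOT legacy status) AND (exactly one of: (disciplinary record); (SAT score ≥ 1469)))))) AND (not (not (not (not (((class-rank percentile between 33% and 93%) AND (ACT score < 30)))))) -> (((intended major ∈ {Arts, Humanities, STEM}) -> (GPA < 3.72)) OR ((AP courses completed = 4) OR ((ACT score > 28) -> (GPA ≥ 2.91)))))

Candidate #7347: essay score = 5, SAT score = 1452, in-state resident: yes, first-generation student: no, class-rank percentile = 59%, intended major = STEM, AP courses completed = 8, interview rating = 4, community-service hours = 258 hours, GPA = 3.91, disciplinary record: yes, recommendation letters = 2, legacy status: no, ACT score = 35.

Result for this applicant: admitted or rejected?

Atomic conditions:
  essay score ≥ 2: 5 ≥ 2 is true
  NOT in-state resident: yes → false
  first-generation student: no → false
  community-service hours > 374 hours: 258 > 374 is false
  interview rating < 3: 4 < 3 is false
  recommendation letters ≥ 3: 2 ≥ 3 is false
  NOT legacy status: no → true
  disciplinary record: yes → true
  SAT score ≥ 1469: 1452 ≥ 1469 is false
  class-rank percentile between 33% and 93%: 59 in [33, 93] is true
  ACT score < 30: 35 < 30 is false
  intended major ∈ {Arts, Humanities, STEM}: STEM is in the set → true
  GPA < 3.72: 3.91 < 3.72 is false
  AP courses completed = 4: 8 == 4 is false
  ACT score > 28: 35 > 28 is true
  GPA ≥ 2.91: 3.91 ≥ 2.91 is true
Combine:
[1.1.1.2] false OR false = false
[1.1.1] true OR false = true
[1.1.2.2] exactly-one(false, false) = false
[1.1.2] false AND false = false
[1.1.3.1.2] exactly-one(true, false) = true
[1.1.3.1] true AND true = true
[1.1.3] NOT true = false
[1.1] true OR false OR false = true
[1] NOT true = false
[2.1.1.1.1.1] true AND false = false
[2.1.1.1.1] NOT false = true
[2.1.1.1] NOT true = false
[2.1.1] NOT false = true
[2.1] NOT true = false
[2.2.1] true → false = false
[2.2.2.2] true → true = true
[2.2.2] false OR true = true
[2.2] false OR true = true
[2] false → true (antecedent false ⇒ implication holds) = true
[root] false AND true = false
Overall: false → rejected

Rejected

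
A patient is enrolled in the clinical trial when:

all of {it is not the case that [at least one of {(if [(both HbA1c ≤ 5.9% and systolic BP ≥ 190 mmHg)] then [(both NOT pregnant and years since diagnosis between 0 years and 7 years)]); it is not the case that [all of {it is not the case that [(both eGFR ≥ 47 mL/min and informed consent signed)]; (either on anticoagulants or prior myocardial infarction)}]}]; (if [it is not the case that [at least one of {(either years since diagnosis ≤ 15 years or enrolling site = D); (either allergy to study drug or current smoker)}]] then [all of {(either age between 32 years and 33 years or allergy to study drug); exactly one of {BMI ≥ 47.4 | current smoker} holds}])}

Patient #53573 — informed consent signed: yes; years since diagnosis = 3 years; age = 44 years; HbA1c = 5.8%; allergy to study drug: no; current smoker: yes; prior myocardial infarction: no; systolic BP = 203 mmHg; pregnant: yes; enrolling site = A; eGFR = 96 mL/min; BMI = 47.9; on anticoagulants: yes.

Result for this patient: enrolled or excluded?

Atomic conditions:
  HbA1c ≤ 5.9%: 5.8 ≤ 5.9 is true
  systolic BP ≥ 190 mmHg: 203 ≥ 190 is true
  NOT pregnant: yes → false
  years since diagnosis between 0 years and 7 years: 3 in [0, 7] is true
  eGFR ≥ 47 mL/min: 96 ≥ 47 is true
  informed consent signed: yes → true
  on anticoagulants: yes → true
  prior myocardial infarction: no → false
  years since diagnosis ≤ 15 years: 3 ≤ 15 is true
  enrolling site = D: A == D is false
  allergy to study drug: no → false
  current smoker: yes → true
  age between 32 years and 33 years: 44 in [32, 33] is false
  BMI ≥ 47.4: 47.9 ≥ 47.4 is true
Combine:
[1.1.1.1] true AND true = true
[1.1.1.2] false AND true = false
[1.1.1] true → false = false
[1.1.2.1.1.1] true AND true = true
[1.1.2.1.1] NOT true = false
[1.1.2.1.2] true OR false = true
[1.1.2.1] false AND true = false
[1.1.2] NOT false = true
[1.1] false OR true = true
[1] NOT true = false
[2.1.1.1] true OR false = true
[2.1.1.2] false OR true = true
[2.1.1] true OR true = true
[2.1] NOT true = false
[2.2.1] false OR false = false
[2.2.2] exactly-one(true, true) = false
[2.2] false AND false = false
[2] false → false (antecedent false ⇒ implication holds) = true
[root] false AND true = false
Overall: false → excluded

Excluded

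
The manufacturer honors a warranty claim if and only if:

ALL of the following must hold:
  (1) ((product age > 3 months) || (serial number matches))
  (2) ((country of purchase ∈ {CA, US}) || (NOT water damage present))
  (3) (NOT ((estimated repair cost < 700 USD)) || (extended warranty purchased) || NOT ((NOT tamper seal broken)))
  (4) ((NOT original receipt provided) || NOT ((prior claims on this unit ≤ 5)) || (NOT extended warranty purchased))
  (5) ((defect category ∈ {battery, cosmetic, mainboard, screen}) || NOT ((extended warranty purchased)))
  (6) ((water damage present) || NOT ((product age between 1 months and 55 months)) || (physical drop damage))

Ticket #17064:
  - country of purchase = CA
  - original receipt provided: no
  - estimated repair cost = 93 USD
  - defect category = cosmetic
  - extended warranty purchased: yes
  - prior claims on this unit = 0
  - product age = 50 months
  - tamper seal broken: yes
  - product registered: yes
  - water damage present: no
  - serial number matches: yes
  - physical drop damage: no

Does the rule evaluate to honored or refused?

Refused

Atomic conditions:
  product age > 3 months: 50 > 3 is true
  serial number matches: yes → true
  country of purchase ∈ {CA, US}: CA is in the set → true
  NOT water damage present: no → true
  estimated repair cost < 700 USD: 93 < 700 is true
  extended warranty purchased: yes → true
  NOT tamper seal broken: yes → false
  NOT original receipt provided: no → true
  prior claims on this unit ≤ 5: 0 ≤ 5 is true
  NOT extended warranty purchased: yes → false
  defect category ∈ {battery, cosmetic, mainboard, screen}: cosmetic is in the set → true
  water damage present: no → false
  product age between 1 months and 55 months: 50 in [1, 55] is true
  physical drop damage: no → false
Combine:
[1] true OR true = true
[2] true OR true = true
[3.1] NOT true = false
[3.3] NOT false = true
[3] false OR true OR true = true
[4.2] NOT true = false
[4] true OR false OR false = true
[5.2] NOT true = false
[5] true OR false = true
[6.2] NOT true = false
[6] false OR false OR false = false
[root] true AND true AND true AND true AND true AND false = false
Overall: false → refused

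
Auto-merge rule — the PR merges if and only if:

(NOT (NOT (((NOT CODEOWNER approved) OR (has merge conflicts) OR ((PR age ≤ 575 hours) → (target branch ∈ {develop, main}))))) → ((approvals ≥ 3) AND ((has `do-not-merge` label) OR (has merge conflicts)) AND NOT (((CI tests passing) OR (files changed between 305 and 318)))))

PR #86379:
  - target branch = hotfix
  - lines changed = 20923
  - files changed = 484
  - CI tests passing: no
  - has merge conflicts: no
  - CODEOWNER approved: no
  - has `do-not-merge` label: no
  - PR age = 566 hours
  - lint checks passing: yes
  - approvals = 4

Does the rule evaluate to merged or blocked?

Atomic conditions:
  NOT CODEOWNER approved: no → true
  has merge conflicts: no → false
  PR age ≤ 575 hours: 566 ≤ 575 is true
  target branch ∈ {develop, main}: hotfix is not in the set → false
  approvals ≥ 3: 4 ≥ 3 is true
  has `do-not-merge` label: no → false
  CI tests passing: no → false
  files changed between 305 and 318: 484 in [305, 318] is false
Combine:
[1.1.1.3] true → false = false
[1.1.1] true OR false OR false = true
[1.1] NOT true = false
[1] NOT false = true
[2.2] false OR false = false
[2.3.1] false OR false = false
[2.3] NOT false = true
[2] true AND false AND true = false
[root] true → false = false
Overall: false → blocked

Blocked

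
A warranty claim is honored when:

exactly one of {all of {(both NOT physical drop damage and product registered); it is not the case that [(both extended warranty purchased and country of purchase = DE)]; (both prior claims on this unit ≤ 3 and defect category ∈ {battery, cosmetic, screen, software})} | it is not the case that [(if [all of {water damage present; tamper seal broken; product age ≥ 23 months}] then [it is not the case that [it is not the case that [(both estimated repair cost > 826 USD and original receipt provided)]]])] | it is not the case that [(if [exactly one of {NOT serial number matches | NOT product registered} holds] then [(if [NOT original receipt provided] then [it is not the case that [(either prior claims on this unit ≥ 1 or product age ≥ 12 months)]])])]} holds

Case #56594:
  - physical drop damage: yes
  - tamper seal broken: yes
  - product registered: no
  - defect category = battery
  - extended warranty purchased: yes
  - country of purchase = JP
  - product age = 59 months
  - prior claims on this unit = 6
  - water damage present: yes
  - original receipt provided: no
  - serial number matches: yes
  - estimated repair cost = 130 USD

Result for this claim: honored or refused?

Atomic conditions:
  NOT physical drop damage: yes → false
  product registered: no → false
  extended warranty purchased: yes → true
  country of purchase = DE: JP == DE is false
  prior claims on this unit ≤ 3: 6 ≤ 3 is false
  defect category ∈ {battery, cosmetic, screen, software}: battery is in the set → true
  water damage present: yes → true
  tamper seal broken: yes → true
  product age ≥ 23 months: 59 ≥ 23 is true
  estimated repair cost > 826 USD: 130 > 826 is false
  original receipt provided: no → false
  NOT serial number matches: yes → false
  NOT product registered: no → true
  NOT original receipt provided: no → true
  prior claims on this unit ≥ 1: 6 ≥ 1 is true
  product age ≥ 12 months: 59 ≥ 12 is true
Combine:
[1.1] false AND false = false
[1.2.1] true AND false = false
[1.2] NOT false = true
[1.3] false AND true = false
[1] false AND true AND false = false
[2.1.1] true AND true AND true = true
[2.1.2.1.1] false AND false = false
[2.1.2.1] NOT false = true
[2.1.2] NOT true = false
[2.1] true → false = false
[2] NOT false = true
[3.1.1] exactly-one(false, true) = true
[3.1.2.2.1] true OR true = true
[3.1.2.2] NOT true = false
[3.1.2] true → false = false
[3.1] true → false = false
[3] NOT false = true
[root] exactly-one(false, true, true) = false
Overall: false → refused

Refused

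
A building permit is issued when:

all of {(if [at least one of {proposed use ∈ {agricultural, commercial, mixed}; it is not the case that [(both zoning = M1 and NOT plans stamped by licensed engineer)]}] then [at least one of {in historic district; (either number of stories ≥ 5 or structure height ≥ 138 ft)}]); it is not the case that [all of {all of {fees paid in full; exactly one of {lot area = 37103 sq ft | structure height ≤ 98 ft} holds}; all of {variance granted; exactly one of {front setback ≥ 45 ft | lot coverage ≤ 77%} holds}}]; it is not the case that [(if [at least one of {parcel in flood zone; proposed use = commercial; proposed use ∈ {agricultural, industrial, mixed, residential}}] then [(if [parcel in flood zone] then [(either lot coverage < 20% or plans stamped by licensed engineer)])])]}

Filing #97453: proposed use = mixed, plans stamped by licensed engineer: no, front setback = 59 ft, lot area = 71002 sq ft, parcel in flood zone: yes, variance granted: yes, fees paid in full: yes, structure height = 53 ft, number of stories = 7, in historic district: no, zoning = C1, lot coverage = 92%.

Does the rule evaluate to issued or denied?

Atomic conditions:
  proposed use ∈ {agricultural, commercial, mixed}: mixed is in the set → true
  zoning = M1: C1 == M1 is false
  NOT plans stamped by licensed engineer: no → true
  in historic district: no → false
  number of stories ≥ 5: 7 ≥ 5 is true
  structure height ≥ 138 ft: 53 ≥ 138 is false
  fees paid in full: yes → true
  lot area = 37103 sq ft: 71002 == 37103 is false
  structure height ≤ 98 ft: 53 ≤ 98 is true
  variance granted: yes → true
  front setback ≥ 45 ft: 59 ≥ 45 is true
  lot coverage ≤ 77%: 92 ≤ 77 is false
  parcel in flood zone: yes → true
  proposed use = commercial: mixed == commercial is false
  proposed use ∈ {agricultural, industrial, mixed, residential}: mixed is in the set → true
  lot coverage < 20%: 92 < 20 is false
  plans stamped by licensed engineer: no → false
Combine:
[1.1.2.1] false AND true = false
[1.1.2] NOT false = true
[1.1] true OR true = true
[1.2.2] true OR false = true
[1.2] false OR true = true
[1] true → true = true
[2.1.1.2] exactly-one(false, true) = true
[2.1.1] true AND true = true
[2.1.2.2] exactly-one(true, false) = true
[2.1.2] true AND true = true
[2.1] true AND true = true
[2] NOT true = false
[3.1.1] true OR false OR true = true
[3.1.2.2] false OR false = false
[3.1.2] true → false = false
[3.1] true → false = false
[3] NOT false = true
[root] true AND false AND true = false
Overall: false → denied

Denied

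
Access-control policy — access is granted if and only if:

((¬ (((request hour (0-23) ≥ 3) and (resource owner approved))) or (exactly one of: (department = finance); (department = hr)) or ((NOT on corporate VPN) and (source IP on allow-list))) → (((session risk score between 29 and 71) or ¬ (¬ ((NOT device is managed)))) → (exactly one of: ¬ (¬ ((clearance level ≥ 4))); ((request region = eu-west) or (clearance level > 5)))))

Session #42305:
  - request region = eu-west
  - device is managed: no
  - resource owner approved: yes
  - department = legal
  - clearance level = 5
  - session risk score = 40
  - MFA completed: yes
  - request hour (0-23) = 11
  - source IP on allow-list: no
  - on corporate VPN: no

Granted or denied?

Granted

Atomic conditions:
  request hour (0-23) ≥ 3: 11 ≥ 3 is true
  resource owner approved: yes → true
  department = finance: legal == finance is false
  department = hr: legal == hr is false
  NOT on corporate VPN: no → true
  source IP on allow-list: no → false
  session risk score between 29 and 71: 40 in [29, 71] is true
  NOT device is managed: no → true
  clearance level ≥ 4: 5 ≥ 4 is true
  request region = eu-west: eu-west == eu-west is true
  clearance level > 5: 5 > 5 is false
Combine:
[1.1.1] true AND true = true
[1.1] NOT true = false
[1.2] exactly-one(false, false) = false
[1.3] true AND false = false
[1] false OR false OR false = false
[2.1.2.1] NOT true = false
[2.1.2] NOT false = true
[2.1] true OR true = true
[2.2.1.1] NOT true = false
[2.2.1] NOT false = true
[2.2.2] true OR false = true
[2.2] exactly-one(true, true) = false
[2] true → false = false
[root] false → false (antecedent false ⇒ implication holds) = true
Overall: true → granted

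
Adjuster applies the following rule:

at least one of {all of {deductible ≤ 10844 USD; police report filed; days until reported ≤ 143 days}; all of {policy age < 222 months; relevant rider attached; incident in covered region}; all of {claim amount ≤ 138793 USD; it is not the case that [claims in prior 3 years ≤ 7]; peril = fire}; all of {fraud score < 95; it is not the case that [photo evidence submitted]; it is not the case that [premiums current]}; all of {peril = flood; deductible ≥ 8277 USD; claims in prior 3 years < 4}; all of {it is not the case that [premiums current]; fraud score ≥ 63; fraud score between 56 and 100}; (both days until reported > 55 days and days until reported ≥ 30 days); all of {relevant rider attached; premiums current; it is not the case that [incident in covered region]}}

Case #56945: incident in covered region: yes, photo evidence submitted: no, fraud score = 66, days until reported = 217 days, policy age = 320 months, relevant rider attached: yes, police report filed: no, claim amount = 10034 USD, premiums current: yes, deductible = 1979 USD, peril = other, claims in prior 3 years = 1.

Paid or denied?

Atomic conditions:
  deductible ≤ 10844 USD: 1979 ≤ 10844 is true
  police report filed: no → false
  days until reported ≤ 143 days: 217 ≤ 143 is false
  policy age < 222 months: 320 < 222 is false
  relevant rider attached: yes → true
  incident in covered region: yes → true
  claim amount ≤ 138793 USD: 10034 ≤ 138793 is true
  claims in prior 3 years ≤ 7: 1 ≤ 7 is true
  peril = fire: other == fire is false
  fraud score < 95: 66 < 95 is true
  photo evidence submitted: no → false
  premiums current: yes → true
  peril = flood: other == flood is false
  deductible ≥ 8277 USD: 1979 ≥ 8277 is false
  claims in prior 3 years < 4: 1 < 4 is true
  fraud score ≥ 63: 66 ≥ 63 is true
  fraud score between 56 and 100: 66 in [56, 100] is true
  days until reported > 55 days: 217 > 55 is true
  days until reported ≥ 30 days: 217 ≥ 30 is true
Combine:
[1] true AND false AND false = false
[2] false AND true AND true = false
[3.2] NOT true = false
[3] true AND false AND false = false
[4.2] NOT false = true
[4.3] NOT true = false
[4] true AND true AND false = false
[5] false AND false AND true = false
[6.1] NOT true = false
[6] false AND true AND true = false
[7] true AND true = true
[8.3] NOT true = false
[8] true AND true AND false = false
[root] false OR false OR false OR false OR false OR false OR true OR false = true
Overall: true → paid

Paid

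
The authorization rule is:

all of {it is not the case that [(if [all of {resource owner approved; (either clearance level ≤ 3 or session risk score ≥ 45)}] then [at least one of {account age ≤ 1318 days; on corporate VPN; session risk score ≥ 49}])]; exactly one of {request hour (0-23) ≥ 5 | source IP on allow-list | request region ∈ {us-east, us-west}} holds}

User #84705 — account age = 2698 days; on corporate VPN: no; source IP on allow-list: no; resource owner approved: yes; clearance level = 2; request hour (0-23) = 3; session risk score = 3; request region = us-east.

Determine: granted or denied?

Atomic conditions:
  resource owner approved: yes → true
  clearance level ≤ 3: 2 ≤ 3 is true
  session risk score ≥ 45: 3 ≥ 45 is false
  account age ≤ 1318 days: 2698 ≤ 1318 is false
  on corporate VPN: no → false
  session risk score ≥ 49: 3 ≥ 49 is false
  request hour (0-23) ≥ 5: 3 ≥ 5 is false
  source IP on allow-list: no → false
  request region ∈ {us-east, us-west}: us-east is in the set → true
Combine:
[1.1.1.2] true OR false = true
[1.1.1] true AND true = true
[1.1.2] false OR false OR false = false
[1.1] true → false = false
[1] NOT false = true
[2] exactly-one(false, false, true) = true
[root] true AND true = true
Overall: true → granted

Granted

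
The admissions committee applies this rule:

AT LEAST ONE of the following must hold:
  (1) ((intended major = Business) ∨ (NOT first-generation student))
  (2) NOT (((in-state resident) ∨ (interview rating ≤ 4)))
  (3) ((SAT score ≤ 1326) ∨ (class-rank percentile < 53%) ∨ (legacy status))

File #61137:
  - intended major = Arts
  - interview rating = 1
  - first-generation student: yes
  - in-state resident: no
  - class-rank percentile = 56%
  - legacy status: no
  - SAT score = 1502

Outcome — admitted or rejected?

Rejected

Atomic conditions:
  intended major = Business: Arts == Business is false
  NOT first-generation student: yes → false
  in-state resident: no → false
  interview rating ≤ 4: 1 ≤ 4 is true
  SAT score ≤ 1326: 1502 ≤ 1326 is false
  class-rank percentile < 53%: 56 < 53 is false
  legacy status: no → false
Combine:
[1] false OR false = false
[2.1] false OR true = true
[2] NOT true = false
[3] false OR false OR false = false
[root] false OR false OR false = false
Overall: false → rejected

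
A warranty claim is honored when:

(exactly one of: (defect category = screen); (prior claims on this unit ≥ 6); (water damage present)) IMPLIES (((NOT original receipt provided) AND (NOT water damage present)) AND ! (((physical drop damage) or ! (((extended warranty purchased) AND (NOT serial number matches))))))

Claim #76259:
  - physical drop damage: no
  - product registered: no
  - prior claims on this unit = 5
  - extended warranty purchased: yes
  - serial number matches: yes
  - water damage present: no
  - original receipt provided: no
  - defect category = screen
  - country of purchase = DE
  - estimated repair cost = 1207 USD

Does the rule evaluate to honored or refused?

Refused

Atomic conditions:
  defect category = screen: screen == screen is true
  prior claims on this unit ≥ 6: 5 ≥ 6 is false
  water damage present: no → false
  NOT original receipt provided: no → true
  NOT water damage present: no → true
  physical drop damage: no → false
  extended warranty purchased: yes → true
  NOT serial number matches: yes → false
Combine:
[1] exactly-one(true, false, false) = true
[2.1] true AND true = true
[2.2.1.2.1] true AND false = false
[2.2.1.2] NOT false = true
[2.2.1] false OR true = true
[2.2] NOT true = false
[2] true AND false = false
[root] true → false = false
Overall: false → refused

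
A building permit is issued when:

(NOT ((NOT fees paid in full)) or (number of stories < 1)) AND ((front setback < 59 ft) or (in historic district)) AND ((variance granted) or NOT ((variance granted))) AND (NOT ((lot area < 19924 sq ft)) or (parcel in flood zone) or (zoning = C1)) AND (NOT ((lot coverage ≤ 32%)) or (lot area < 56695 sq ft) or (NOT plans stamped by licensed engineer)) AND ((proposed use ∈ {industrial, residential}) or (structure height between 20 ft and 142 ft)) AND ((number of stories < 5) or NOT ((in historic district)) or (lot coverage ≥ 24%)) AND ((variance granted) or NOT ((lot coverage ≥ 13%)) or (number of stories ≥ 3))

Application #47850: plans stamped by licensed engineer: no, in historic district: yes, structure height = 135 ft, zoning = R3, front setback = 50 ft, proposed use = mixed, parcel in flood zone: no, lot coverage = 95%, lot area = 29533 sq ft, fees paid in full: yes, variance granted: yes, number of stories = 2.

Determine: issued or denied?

Atomic conditions:
  NOT fees paid in full: yes → false
  number of stories < 1: 2 < 1 is false
  front setback < 59 ft: 50 < 59 is true
  in historic district: yes → true
  variance granted: yes → true
  lot area < 19924 sq ft: 29533 < 19924 is false
  parcel in flood zone: no → false
  zoning = C1: R3 == C1 is false
  lot coverage ≤ 32%: 95 ≤ 32 is false
  lot area < 56695 sq ft: 29533 < 56695 is true
  NOT plans stamped by licensed engineer: no → true
  proposed use ∈ {industrial, residential}: mixed is not in the set → false
  structure height between 20 ft and 142 ft: 135 in [20, 142] is true
  number of stories < 5: 2 < 5 is true
  lot coverage ≥ 24%: 95 ≥ 24 is true
  lot coverage ≥ 13%: 95 ≥ 13 is true
  number of stories ≥ 3: 2 ≥ 3 is false
Combine:
[1.1] NOT false = true
[1] true OR false = true
[2] true OR true = true
[3.2] NOT true = false
[3] true OR false = true
[4.1] NOT false = true
[4] true OR false OR false = true
[5.1] NOT false = true
[5] true OR true OR true = true
[6] false OR true = true
[7.2] NOT true = false
[7] true OR false OR true = true
[8.2] NOT true = false
[8] true OR false OR false = true
[root] true AND true AND true AND true AND true AND true AND true AND true = true
Overall: true → issued

Issued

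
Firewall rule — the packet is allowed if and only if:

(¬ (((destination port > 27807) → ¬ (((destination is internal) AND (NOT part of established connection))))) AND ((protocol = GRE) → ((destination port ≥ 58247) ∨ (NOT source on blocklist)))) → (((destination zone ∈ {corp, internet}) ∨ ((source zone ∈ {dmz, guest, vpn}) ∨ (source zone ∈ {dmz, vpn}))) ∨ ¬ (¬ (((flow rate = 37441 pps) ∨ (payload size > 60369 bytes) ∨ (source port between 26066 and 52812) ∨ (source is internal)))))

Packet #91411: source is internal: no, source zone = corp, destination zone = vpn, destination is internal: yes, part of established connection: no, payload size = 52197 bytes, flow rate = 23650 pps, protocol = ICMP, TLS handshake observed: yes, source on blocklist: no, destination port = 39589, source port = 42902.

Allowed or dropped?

Atomic conditions:
  destination port > 27807: 39589 > 27807 is true
  destination is internal: yes → true
  NOT part of established connection: no → true
  protocol = GRE: ICMP == GRE is false
  destination port ≥ 58247: 39589 ≥ 58247 is false
  NOT source on blocklist: no → true
  destination zone ∈ {corp, internet}: vpn is not in the set → false
  source zone ∈ {dmz, guest, vpn}: corp is not in the set → false
  source zone ∈ {dmz, vpn}: corp is not in the set → false
  flow rate = 37441 pps: 23650 == 37441 is false
  payload size > 60369 bytes: 52197 > 60369 is false
  source port between 26066 and 52812: 42902 in [26066, 52812] is true
  source is internal: no → false
Combine:
[1.1.1.2.1] true AND true = true
[1.1.1.2] NOT true = false
[1.1.1] true → false = false
[1.1] NOT false = true
[1.2.2] false OR true = true
[1.2] false → true (antecedent false ⇒ implication holds) = true
[1] true AND true = true
[2.1.2] false OR false = false
[2.1] false OR false = false
[2.2.1.1] false OR false OR true OR false = true
[2.2.1] NOT true = false
[2.2] NOT false = true
[2] false OR true = true
[root] true → true = true
Overall: true → allowed

Allowed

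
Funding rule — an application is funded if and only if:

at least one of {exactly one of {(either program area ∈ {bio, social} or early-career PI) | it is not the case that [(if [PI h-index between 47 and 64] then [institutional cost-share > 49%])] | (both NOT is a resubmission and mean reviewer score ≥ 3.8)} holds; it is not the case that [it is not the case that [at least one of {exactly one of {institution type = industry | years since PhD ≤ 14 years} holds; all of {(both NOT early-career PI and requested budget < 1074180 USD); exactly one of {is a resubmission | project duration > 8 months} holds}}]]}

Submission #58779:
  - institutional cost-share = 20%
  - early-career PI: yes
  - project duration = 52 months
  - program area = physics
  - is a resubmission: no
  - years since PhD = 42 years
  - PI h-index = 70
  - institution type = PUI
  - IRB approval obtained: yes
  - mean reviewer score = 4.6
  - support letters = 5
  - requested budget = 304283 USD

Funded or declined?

Declined

Atomic conditions:
  program area ∈ {bio, social}: physics is not in the set → false
  early-career PI: yes → true
  PI h-index between 47 and 64: 70 in [47, 64] is false
  institutional cost-share > 49%: 20 > 49 is false
  NOT is a resubmission: no → true
  mean reviewer score ≥ 3.8: 4.6 ≥ 3.8 is true
  institution type = industry: PUI == industry is false
  years since PhD ≤ 14 years: 42 ≤ 14 is false
  NOT early-career PI: yes → false
  requested budget < 1074180 USD: 304283 < 1074180 is true
  is a resubmission: no → false
  project duration > 8 months: 52 > 8 is true
Combine:
[1.1] false OR true = true
[1.2.1] false → false (antecedent false ⇒ implication holds) = true
[1.2] NOT true = false
[1.3] true AND true = true
[1] exactly-one(true, false, true) = false
[2.1.1.1] exactly-one(false, false) = false
[2.1.1.2.1] false AND true = false
[2.1.1.2.2] exactly-one(false, true) = true
[2.1.1.2] false AND true = false
[2.1.1] false OR false = false
[2.1] NOT false = true
[2] NOT true = false
[root] false OR false = false
Overall: false → declined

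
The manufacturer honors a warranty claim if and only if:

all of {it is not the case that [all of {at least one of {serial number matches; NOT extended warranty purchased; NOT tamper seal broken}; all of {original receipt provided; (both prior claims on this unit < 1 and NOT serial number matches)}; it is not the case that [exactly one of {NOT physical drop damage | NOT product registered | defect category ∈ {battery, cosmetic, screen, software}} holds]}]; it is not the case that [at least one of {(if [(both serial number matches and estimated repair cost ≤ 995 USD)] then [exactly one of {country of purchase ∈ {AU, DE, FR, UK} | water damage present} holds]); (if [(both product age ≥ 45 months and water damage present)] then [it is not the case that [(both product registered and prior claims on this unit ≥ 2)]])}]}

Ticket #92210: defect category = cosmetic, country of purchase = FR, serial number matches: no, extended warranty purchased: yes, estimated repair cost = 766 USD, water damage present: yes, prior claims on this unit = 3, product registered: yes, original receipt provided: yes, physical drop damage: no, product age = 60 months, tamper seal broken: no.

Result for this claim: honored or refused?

Atomic conditions:
  serial number matches: no → false
  NOT extended warranty purchased: yes → false
  NOT tamper seal broken: no → true
  original receipt provided: yes → true
  prior claims on this unit < 1: 3 < 1 is false
  NOT serial number matches: no → true
  NOT physical drop damage: no → true
  NOT product registered: yes → false
  defect category ∈ {battery, cosmetic, screen, software}: cosmetic is in the set → true
  estimated repair cost ≤ 995 USD: 766 ≤ 995 is true
  country of purchase ∈ {AU, DE, FR, UK}: FR is in the set → true
  water damage present: yes → true
  product age ≥ 45 months: 60 ≥ 45 is true
  product registered: yes → true
  prior claims on this unit ≥ 2: 3 ≥ 2 is true
Combine:
[1.1.1] false OR false OR true = true
[1.1.2.2] false AND true = false
[1.1.2] true AND false = false
[1.1.3.1] exactly-one(true, false, true) = false
[1.1.3] NOT false = true
[1.1] true AND false AND true = false
[1] NOT false = true
[2.1.1.1] false AND true = false
[2.1.1.2] exactly-one(true, true) = false
[2.1.1] false → false (antecedent false ⇒ implication holds) = true
[2.1.2.1] true AND true = true
[2.1.2.2.1] true AND true = true
[2.1.2.2] NOT true = false
[2.1.2] true → false = false
[2.1] true OR false = true
[2] NOT true = false
[root] true AND false = false
Overall: false → refused

Refused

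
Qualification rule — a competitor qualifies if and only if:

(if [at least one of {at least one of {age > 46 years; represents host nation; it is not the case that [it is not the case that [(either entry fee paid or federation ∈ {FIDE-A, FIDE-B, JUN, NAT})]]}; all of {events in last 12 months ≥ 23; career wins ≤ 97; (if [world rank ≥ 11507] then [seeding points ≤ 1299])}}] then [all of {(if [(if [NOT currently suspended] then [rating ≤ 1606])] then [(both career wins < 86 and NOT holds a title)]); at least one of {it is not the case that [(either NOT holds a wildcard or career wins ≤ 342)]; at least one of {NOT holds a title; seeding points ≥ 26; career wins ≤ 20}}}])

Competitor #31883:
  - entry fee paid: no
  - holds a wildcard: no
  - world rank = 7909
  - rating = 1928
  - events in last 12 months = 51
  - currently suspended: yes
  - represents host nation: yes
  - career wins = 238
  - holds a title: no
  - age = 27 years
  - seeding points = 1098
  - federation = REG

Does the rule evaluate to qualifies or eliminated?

Eliminated

Atomic conditions:
  age > 46 years: 27 > 46 is false
  represents host nation: yes → true
  entry fee paid: no → false
  federation ∈ {FIDE-A, FIDE-B, JUN, NAT}: REG is not in the set → false
  events in last 12 months ≥ 23: 51 ≥ 23 is true
  career wins ≤ 97: 238 ≤ 97 is false
  world rank ≥ 11507: 7909 ≥ 11507 is false
  seeding points ≤ 1299: 1098 ≤ 1299 is true
  NOT currently suspended: yes → false
  rating ≤ 1606: 1928 ≤ 1606 is false
  career wins < 86: 238 < 86 is false
  NOT holds a title: no → true
  NOT holds a wildcard: no → true
  career wins ≤ 342: 238 ≤ 342 is true
  seeding points ≥ 26: 1098 ≥ 26 is true
  career wins ≤ 20: 238 ≤ 20 is false
Combine:
[1.1.3.1.1] false OR false = false
[1.1.3.1] NOT false = true
[1.1.3] NOT true = false
[1.1] false OR true OR false = true
[1.2.3] false → true (antecedent false ⇒ implication holds) = true
[1.2] true AND false AND true = false
[1] true OR false = true
[2.1.1] false → false (antecedent false ⇒ implication holds) = true
[2.1.2] false AND true = false
[2.1] true → false = false
[2.2.1.1] true OR true = true
[2.2.1] NOT true = false
[2.2.2] true OR true OR false = true
[2.2] false OR true = true
[2] false AND true = false
[root] true → false = false
Overall: false → eliminated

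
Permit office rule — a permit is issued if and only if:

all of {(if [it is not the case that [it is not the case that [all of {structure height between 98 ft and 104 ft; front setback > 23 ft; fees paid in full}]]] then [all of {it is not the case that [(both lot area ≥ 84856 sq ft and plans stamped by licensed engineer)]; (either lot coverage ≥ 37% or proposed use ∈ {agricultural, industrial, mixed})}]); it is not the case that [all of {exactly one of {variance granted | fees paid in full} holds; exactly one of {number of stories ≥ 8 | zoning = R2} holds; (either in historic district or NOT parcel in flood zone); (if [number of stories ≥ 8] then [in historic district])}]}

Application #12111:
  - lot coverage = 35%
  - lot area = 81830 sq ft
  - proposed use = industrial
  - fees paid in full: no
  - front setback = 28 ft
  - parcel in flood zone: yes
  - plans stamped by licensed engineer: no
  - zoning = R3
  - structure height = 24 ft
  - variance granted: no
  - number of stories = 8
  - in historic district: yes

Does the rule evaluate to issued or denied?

Issued

Atomic conditions:
  structure height between 98 ft and 104 ft: 24 in [98, 104] is false
  front setback > 23 ft: 28 > 23 is true
  fees paid in full: no → false
  lot area ≥ 84856 sq ft: 81830 ≥ 84856 is false
  plans stamped by licensed engineer: no → false
  lot coverage ≥ 37%: 35 ≥ 37 is false
  proposed use ∈ {agricultural, industrial, mixed}: industrial is in the set → true
  variance granted: no → false
  number of stories ≥ 8: 8 ≥ 8 is true
  zoning = R2: R3 == R2 is false
  in historic district: yes → true
  NOT parcel in flood zone: yes → false
Combine:
[1.1.1.1] false AND true AND false = false
[1.1.1] NOT false = true
[1.1] NOT true = false
[1.2.1.1] false AND false = false
[1.2.1] NOT false = true
[1.2.2] false OR true = true
[1.2] true AND true = true
[1] false → true (antecedent false ⇒ implication holds) = true
[2.1.1] exactly-one(false, false) = false
[2.1.2] exactly-one(true, false) = true
[2.1.3] true OR false = true
[2.1.4] true → true = true
[2.1] false AND true AND true AND true = false
[2] NOT false = true
[root] true AND true = true
Overall: true → issued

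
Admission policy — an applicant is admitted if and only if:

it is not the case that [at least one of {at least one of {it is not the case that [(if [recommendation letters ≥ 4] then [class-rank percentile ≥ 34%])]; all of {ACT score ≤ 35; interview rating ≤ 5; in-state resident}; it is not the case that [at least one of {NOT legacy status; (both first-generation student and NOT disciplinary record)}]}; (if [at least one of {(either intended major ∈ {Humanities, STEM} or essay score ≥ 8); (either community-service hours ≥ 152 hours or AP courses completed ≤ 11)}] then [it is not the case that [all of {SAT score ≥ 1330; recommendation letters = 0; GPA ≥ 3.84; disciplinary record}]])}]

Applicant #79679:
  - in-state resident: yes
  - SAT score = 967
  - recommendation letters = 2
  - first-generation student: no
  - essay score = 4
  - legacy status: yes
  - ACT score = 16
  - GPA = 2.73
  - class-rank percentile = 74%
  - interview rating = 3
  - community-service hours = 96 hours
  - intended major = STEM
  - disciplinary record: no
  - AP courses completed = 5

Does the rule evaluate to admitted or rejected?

Atomic conditions:
  recommendation letters ≥ 4: 2 ≥ 4 is false
  class-rank percentile ≥ 34%: 74 ≥ 34 is true
  ACT score ≤ 35: 16 ≤ 35 is true
  interview rating ≤ 5: 3 ≤ 5 is true
  in-state resident: yes → true
  NOT legacy status: yes → false
  first-generation student: no → false
  NOT disciplinary record: no → true
  intended major ∈ {Humanities, STEM}: STEM is in the set → true
  essay score ≥ 8: 4 ≥ 8 is false
  community-service hours ≥ 152 hours: 96 ≥ 152 is false
  AP courses completed ≤ 11: 5 ≤ 11 is true
  SAT score ≥ 1330: 967 ≥ 1330 is false
  recommendation letters = 0: 2 == 0 is false
  GPA ≥ 3.84: 2.73 ≥ 3.84 is false
  disciplinary record: no → false
Combine:
[1.1.1.1] false → true (antecedent false ⇒ implication holds) = true
[1.1.1] NOT true = false
[1.1.2] true AND true AND true = true
[1.1.3.1.2] false AND true = false
[1.1.3.1] false OR false = false
[1.1.3] NOT false = true
[1.1] false OR true OR true = true
[1.2.1.1] true OR false = true
[1.2.1.2] false OR true = true
[1.2.1] true OR true = true
[1.2.2.1] false AND false AND false AND false = false
[1.2.2] NOT false = true
[1.2] true → true = true
[1] true OR true = true
[root] NOT true = false
Overall: false → rejected

Rejected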